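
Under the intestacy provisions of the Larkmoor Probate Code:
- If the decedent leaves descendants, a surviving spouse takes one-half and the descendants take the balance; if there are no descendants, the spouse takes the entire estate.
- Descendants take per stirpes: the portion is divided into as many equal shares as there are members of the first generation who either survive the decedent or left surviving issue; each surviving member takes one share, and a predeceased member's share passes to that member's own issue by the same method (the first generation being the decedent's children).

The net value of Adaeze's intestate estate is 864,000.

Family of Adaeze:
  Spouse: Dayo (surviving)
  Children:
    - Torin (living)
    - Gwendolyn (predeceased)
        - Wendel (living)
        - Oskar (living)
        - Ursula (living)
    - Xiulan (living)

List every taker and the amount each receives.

Dayo: 432,000; Torin: 144,000; Wendel: 48,000; Oskar: 48,000; Ursula: 48,000; Xiulan: 144,000

Dayo takes one-half of 864,000 = 432,000. The remaining 432,000 passes to the descendants.
The descendants' portion (432,000) is divided into 3 shares of 144,000: Torin and Xiulan each take 144,000; Gwendolyn's 144,000 share passes to Gwendolyn's issue.
Gwendolyn's share (144,000) is divided into 3 shares of 48,000: Wendel, Oskar, and Ursula each take 48,000.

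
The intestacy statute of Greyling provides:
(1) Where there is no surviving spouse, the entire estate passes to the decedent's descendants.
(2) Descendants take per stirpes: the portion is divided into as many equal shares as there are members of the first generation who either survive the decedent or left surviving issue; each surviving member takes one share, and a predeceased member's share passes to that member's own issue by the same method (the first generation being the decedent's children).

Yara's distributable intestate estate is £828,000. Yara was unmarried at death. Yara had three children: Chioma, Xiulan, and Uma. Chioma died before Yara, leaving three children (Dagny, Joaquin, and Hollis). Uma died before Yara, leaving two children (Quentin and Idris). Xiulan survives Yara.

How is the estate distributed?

Dagny: £92,000; Joaquin: £92,000; Hollis: £92,000; Xiulan: £276,000; Quentin: £138,000; Idris: £138,000

The entire £828,000 passes to the descendants.
That amount (£828,000) is divided into 3 shares of £276,000: Xiulan takes £276,000; Chioma's £276,000 share passes to Chioma's issue; Uma's £276,000 share passes to Uma's issue.
Chioma's share (£276,000) is divided into 3 shares of £92,000: Dagny, Joaquin, and Hollis each take £92,000.
Uma's share (£276,000) is divided into 2 shares of £138,000: Quentin and Idris each take £138,000.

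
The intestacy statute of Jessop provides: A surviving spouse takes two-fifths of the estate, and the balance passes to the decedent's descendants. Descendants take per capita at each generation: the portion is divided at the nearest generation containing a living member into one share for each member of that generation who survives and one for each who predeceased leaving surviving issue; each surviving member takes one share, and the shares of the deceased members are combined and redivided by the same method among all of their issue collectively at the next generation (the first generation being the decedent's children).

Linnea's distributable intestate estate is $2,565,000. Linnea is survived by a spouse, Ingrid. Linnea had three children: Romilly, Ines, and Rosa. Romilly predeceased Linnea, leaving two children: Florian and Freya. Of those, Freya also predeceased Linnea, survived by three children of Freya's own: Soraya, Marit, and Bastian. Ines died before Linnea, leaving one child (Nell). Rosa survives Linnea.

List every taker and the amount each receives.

Ingrid: $1,026,000; Florian: $342,000; Soraya: $114,000; Marit: $114,000; Bastian: $114,000; Nell: $342,000; Rosa: $513,000

Ingrid takes two-fifths of $2,565,000 = $1,026,000. The remaining $1,539,000 passes to the descendants.
The descendants' portion ($1,539,000) is divided at the children's generation into 3 shares of $513,000. Rosa takes $513,000. The 2 shares of the deceased (Romilly and Ines) are combined into a pool of $1,026,000.
That pool ($1,026,000) is divided at the grandchildren's generation into 3 shares of $342,000. Florian and Nell each take $342,000. The remaining share for the deceased Freya ($342,000) is carried to the next generation.
That pool ($342,000) is divided at the great-grandchildren's generation equally among Soraya, Marit, and Bastian: $114,000 each.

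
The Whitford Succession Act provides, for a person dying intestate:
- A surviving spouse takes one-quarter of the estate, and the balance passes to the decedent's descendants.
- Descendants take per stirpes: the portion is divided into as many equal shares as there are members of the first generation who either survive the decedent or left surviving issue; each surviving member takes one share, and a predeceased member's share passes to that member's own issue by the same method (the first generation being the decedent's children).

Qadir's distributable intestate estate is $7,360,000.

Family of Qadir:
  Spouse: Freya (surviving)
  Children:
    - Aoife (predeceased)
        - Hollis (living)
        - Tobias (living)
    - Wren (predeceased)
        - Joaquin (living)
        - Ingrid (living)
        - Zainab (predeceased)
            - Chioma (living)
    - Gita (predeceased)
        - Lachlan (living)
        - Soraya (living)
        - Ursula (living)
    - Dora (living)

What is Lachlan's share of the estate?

Freya takes one-quarter of $7,360,000 = $1,840,000. The remaining $5,520,000 passes to the descendants.
The descendants' portion ($5,520,000) is divided into 4 shares of $1,380,000: Dora takes $1,380,000; Aoife's $1,380,000 share passes to Aoife's issue; Wren's $1,380,000 share passes to Wren's issue; Gita's $1,380,000 share passes to Gita's issue.
Aoife's share ($1,380,000) is divided into 2 shares of $690,000: Hollis and Tobias each take $690,000.
Wren's share ($1,380,000) is divided into 3 shares of $460,000: Joaquin and Ingrid each take $460,000; Zainab's $460,000 share passes to Zainab's issue.
Zainab's share ($460,000) passes entirely to Chioma.
Gita's share ($1,380,000) is divided into 3 shares of $460,000: Lachlan, Soraya, and Ursula each take $460,000.

Lachlan receives $460,000.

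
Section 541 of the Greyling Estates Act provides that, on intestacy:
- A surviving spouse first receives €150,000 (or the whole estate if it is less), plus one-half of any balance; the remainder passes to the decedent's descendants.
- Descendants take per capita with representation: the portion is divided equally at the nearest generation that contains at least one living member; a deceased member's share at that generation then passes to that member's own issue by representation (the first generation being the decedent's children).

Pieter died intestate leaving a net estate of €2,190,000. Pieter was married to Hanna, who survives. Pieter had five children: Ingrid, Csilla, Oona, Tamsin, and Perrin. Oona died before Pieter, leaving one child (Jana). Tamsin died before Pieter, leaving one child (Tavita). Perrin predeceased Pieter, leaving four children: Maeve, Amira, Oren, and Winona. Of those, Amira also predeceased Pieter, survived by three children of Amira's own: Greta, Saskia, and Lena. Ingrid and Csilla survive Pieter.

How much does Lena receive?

Lena receives €17,000.

Hanna first takes €150,000, leaving a balance of €2,040,000. Hanna then takes one-half of the balance (€1,020,000), for a total of €1,170,000. The remaining €1,020,000 passes to the descendants.
The descendants' portion (€1,020,000) is divided into 5 shares of €204,000: Ingrid and Csilla each take €204,000; Oona's €204,000 share passes to Oona's issue; Tamsin's €204,000 share passes to Tamsin's issue; Perrin's €204,000 share passes to Perrin's issue.
Oona's share (€204,000) passes entirely to Jana.
Tamsin's share (€204,000) passes entirely to Tavita.
Perrin's share (€204,000) is divided into 4 shares of €51,000: Maeve, Oren, and Winona each take €51,000; Amira's €51,000 share passes to Amira's issue.
Amira's share (€51,000) is divided into 3 shares of €17,000: Greta, Saskia, and Lena each take €17,000.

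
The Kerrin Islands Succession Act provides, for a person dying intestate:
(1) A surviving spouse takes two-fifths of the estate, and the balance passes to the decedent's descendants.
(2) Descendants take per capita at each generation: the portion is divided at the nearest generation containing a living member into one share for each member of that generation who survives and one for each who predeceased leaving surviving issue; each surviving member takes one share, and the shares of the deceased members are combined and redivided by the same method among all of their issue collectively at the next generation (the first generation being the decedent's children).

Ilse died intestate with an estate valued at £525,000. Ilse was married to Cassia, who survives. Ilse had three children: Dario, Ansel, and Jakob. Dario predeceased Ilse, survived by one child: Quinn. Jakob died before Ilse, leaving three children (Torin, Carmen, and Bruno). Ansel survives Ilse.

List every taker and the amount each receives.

Cassia takes two-fifths of £525,000 = £210,000. The remaining £315,000 passes to the descendants.
The descendants' portion (£315,000) is divided at the children's generation into 3 shares of £105,000. Ansel takes £105,000. The 2 shares of the deceased (Dario and Jakob) are combined into a pool of £210,000.
That pool (£210,000) is divided at the grandchildren's generation equally among Quinn, Torin, Carmen, and Bruno: £52,500 each.

Cassia: £210,000; Quinn: £52,500; Ansel: £105,000; Torin: £52,500; Carmen: £52,500; Bruno: £52,500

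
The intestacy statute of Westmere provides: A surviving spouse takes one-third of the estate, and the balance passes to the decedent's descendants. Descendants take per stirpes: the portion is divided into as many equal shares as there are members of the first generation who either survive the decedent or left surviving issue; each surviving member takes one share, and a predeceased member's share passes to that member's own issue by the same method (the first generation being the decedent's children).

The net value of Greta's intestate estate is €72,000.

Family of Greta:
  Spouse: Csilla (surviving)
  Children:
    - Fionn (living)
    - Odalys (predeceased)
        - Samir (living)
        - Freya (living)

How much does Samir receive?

Samir receives €12,000.

Csilla takes one-third of €72,000 = €24,000. The remaining €48,000 passes to the descendants.
The descendants' portion (€48,000) is divided into 2 shares of €24,000: Fionn takes €24,000; Odalys's €24,000 share passes to Odalys's issue.
Odalys's share (€24,000) is divided into 2 shares of €12,000: Samir and Freya each take €12,000.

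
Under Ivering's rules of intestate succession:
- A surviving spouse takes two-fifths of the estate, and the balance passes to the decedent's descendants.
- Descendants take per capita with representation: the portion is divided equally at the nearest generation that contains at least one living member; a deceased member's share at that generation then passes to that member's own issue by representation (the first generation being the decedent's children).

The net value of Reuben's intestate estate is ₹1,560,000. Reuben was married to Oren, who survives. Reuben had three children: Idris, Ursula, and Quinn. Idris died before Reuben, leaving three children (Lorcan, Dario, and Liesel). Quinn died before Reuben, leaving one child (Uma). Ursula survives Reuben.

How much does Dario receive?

Oren takes two-fifths of ₹1,560,000 = ₹624,000. The remaining ₹936,000 passes to the descendants.
The descendants' portion (₹936,000) is divided into 3 shares of ₹312,000: Ursula takes ₹312,000; Idris's ₹312,000 share passes to Idris's issue; Quinn's ₹312,000 share passes to Quinn's issue.
Idris's share (₹312,000) is divided into 3 shares of ₹104,000: Lorcan, Dario, and Liesel each take ₹104,000.
Quinn's share (₹312,000) passes entirely to Uma.

Dario receives ₹104,000.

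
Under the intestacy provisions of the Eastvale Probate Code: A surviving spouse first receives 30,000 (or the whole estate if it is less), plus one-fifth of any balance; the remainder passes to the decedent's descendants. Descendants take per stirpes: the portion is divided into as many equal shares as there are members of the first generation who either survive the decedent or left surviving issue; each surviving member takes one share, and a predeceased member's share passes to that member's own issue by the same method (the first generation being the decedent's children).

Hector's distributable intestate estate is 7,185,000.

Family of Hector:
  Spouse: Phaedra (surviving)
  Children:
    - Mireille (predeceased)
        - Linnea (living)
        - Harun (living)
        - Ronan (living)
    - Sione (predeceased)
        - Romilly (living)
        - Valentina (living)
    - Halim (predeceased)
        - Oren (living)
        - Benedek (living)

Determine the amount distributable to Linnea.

Phaedra first takes 30,000, leaving a balance of 7,155,000. Phaedra then takes one-fifth of the balance (1,431,000), for a total of 1,461,000. The remaining 5,724,000 passes to the descendants.
The descendants' portion (5,724,000) is divided into 3 shares of 1,908,000: Mireille's 1,908,000 share passes to Mireille's issue; Sione's 1,908,000 share passes to Sione's issue; Halim's 1,908,000 share passes to Halim's issue.
Mireille's share (1,908,000) is divided into 3 shares of 636,000: Linnea, Harun, and Ronan each take 636,000.
Sione's share (1,908,000) is divided into 2 shares of 954,000: Romilly and Valentina each take 954,000.
Halim's share (1,908,000) is divided into 2 shares of 954,000: Oren and Benedek each take 954,000.

Linnea receives 636,000.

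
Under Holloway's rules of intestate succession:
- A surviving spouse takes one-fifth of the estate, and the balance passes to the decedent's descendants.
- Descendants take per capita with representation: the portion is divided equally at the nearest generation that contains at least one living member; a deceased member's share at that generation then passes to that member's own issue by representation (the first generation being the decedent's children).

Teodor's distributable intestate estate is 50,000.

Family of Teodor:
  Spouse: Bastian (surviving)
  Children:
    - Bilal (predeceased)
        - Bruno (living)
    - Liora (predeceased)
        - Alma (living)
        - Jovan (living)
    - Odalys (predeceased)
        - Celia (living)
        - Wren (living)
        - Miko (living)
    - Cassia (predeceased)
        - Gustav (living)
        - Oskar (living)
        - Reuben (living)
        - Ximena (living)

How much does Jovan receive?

Jovan receives 4,000.

Bastian takes one-fifth of 50,000 = 10,000. The remaining 40,000 passes to the descendants.
No child survives, so the initial division is made at the grandchildren's generation.
The descendants' portion (40,000) is divided into 10 shares of 4,000: Bruno, Alma, Jovan, Celia, Wren, Miko, Gustav, Oskar, Reuben, and Ximena each take 4,000.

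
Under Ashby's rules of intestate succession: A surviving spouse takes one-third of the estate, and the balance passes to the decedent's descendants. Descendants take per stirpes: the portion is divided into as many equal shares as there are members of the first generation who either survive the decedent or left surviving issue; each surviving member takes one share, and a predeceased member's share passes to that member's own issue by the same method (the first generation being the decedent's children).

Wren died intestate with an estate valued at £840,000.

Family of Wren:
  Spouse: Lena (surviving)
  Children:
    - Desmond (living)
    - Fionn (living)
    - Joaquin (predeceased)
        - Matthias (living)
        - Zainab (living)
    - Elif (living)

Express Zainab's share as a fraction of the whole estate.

Zainab receives 1/12 of the estate.

Lena takes one-third of £840,000 = £280,000. The remaining £560,000 passes to the descendants.
The descendants' portion (£560,000) is divided into 4 shares of £140,000: Desmond, Fionn, and Elif each take £140,000; Joaquin's £140,000 share passes to Joaquin's issue.
Joaquin's share (£140,000) is divided into 2 shares of £70,000: Matthias and Zainab each take £70,000.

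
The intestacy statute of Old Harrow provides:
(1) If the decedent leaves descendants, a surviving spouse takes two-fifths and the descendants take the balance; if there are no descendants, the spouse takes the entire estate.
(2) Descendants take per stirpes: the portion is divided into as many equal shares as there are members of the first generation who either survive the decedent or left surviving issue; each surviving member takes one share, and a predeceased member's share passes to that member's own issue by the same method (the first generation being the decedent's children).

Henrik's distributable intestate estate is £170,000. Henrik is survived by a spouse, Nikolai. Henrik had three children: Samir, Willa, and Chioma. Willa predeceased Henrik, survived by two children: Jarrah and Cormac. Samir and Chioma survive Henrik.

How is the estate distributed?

Nikolai takes two-fifths of £170,000 = £68,000. The remaining £102,000 passes to the descendants.
The descendants' portion (£102,000) is divided into 3 shares of £34,000: Samir and Chioma each take £34,000; Willa's £34,000 share passes to Willa's issue.
Willa's share (£34,000) is divided into 2 shares of £17,000: Jarrah and Cormac each take £17,000.

Nikolai: £68,000; Samir: £34,000; Jarrah: £17,000; Cormac: £17,000; Chioma: £34,000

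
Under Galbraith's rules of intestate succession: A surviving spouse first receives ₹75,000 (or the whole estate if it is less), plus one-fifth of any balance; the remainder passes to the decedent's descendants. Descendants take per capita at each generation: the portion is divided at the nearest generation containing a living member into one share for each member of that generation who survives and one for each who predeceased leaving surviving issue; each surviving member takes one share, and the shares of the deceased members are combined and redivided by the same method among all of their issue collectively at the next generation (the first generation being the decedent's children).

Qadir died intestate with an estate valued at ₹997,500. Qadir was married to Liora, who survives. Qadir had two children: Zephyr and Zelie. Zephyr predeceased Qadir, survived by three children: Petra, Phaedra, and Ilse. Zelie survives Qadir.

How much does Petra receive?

Liora first takes ₹75,000, leaving a balance of ₹922,500. Liora then takes one-fifth of the balance (₹184,500), for a total of ₹259,500. The remaining ₹738,000 passes to the descendants.
The descendants' portion (₹738,000) is divided at the children's generation into 2 shares of ₹369,000. Zelie takes ₹369,000. The remaining share for the deceased Zephyr (₹369,000) is carried to the next generation.
That pool (₹369,000) is divided at the grandchildren's generation equally among Petra, Phaedra, and Ilse: ₹123,000 each.

Petra receives ₹123,000.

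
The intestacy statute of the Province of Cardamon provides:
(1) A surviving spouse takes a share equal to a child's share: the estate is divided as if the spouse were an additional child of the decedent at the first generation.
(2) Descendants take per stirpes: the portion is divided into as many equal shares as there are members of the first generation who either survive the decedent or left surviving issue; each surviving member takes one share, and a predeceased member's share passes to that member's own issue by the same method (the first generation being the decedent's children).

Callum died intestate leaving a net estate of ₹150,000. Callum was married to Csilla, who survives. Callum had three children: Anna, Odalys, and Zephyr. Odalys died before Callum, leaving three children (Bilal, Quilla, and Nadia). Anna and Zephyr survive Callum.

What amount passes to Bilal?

Bilal receives ₹12,500.

The spouse counts as an additional share at the children's level, so there are 4 primary shares of ₹37,500. Csilla takes one such share (₹37,500).
The children's combined portion (₹112,500) is divided into 3 shares of ₹37,500: Anna and Zephyr each take ₹37,500; Odalys's ₹37,500 share passes to Odalys's issue.
Odalys's share (₹37,500) is divided into 3 shares of ₹12,500: Bilal, Quilla, and Nadia each take ₹12,500.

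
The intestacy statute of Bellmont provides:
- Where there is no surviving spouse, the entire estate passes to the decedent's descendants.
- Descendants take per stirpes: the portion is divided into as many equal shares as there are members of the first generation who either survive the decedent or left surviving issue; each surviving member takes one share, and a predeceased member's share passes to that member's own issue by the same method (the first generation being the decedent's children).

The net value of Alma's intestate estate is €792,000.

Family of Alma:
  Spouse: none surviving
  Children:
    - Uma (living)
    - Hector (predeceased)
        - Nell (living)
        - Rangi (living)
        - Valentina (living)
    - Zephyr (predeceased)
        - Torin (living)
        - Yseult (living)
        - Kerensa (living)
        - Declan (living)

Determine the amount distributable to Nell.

Nell receives €88,000.

The entire €792,000 passes to the descendants.
That amount (€792,000) is divided into 3 shares of €264,000: Uma takes €264,000; Hector's €264,000 share passes to Hector's issue; Zephyr's €264,000 share passes to Zephyr's issue.
Hector's share (€264,000) is divided into 3 shares of €88,000: Nell, Rangi, and Valentina each take €88,000.
Zephyr's share (€264,000) is divided into 4 shares of €66,000: Torin, Yseult, Kerensa, and Declan each take €66,000.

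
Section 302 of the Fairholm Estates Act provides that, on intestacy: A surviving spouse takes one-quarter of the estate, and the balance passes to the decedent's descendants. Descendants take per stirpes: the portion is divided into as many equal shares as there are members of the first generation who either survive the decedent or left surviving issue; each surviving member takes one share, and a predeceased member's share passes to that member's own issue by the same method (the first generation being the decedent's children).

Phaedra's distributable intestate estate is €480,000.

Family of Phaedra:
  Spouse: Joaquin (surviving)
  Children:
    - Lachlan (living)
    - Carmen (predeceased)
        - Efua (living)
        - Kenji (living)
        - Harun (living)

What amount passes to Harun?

Harun receives €60,000.

Joaquin takes one-quarter of €480,000 = €120,000. The remaining €360,000 passes to the descendants.
The descendants' portion (€360,000) is divided into 2 shares of €180,000: Lachlan takes €180,000; Carmen's €180,000 share passes to Carmen's issue.
Carmen's share (€180,000) is divided into 3 shares of €60,000: Efua, Kenji, and Harun each take €60,000.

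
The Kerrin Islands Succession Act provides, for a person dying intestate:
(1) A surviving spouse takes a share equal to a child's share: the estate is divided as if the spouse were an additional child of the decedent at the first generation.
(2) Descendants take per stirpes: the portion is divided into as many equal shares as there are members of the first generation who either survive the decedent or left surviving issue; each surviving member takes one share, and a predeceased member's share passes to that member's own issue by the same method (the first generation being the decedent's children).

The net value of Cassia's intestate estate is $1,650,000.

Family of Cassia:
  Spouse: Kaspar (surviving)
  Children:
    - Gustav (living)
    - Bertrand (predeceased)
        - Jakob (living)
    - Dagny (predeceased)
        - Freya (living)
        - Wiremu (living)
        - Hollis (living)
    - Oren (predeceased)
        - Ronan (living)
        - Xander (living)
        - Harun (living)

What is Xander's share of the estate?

The spouse counts as an additional share at the children's level, so there are 5 primary shares of $330,000. Kaspar takes one such share ($330,000).
The children's combined portion ($1,320,000) is divided into 4 shares of $330,000: Gustav takes $330,000; Bertrand's $330,000 share passes to Bertrand's issue; Dagny's $330,000 share passes to Dagny's issue; Oren's $330,000 share passes to Oren's issue.
Bertrand's share ($330,000) passes entirely to Jakob.
Dagny's share ($330,000) is divided into 3 shares of $110,000: Freya, Wiremu, and Hollis each take $110,000.
Oren's share ($330,000) is divided into 3 shares of $110,000: Ronan, Xander, and Harun each take $110,000.

Xander receives $110,000.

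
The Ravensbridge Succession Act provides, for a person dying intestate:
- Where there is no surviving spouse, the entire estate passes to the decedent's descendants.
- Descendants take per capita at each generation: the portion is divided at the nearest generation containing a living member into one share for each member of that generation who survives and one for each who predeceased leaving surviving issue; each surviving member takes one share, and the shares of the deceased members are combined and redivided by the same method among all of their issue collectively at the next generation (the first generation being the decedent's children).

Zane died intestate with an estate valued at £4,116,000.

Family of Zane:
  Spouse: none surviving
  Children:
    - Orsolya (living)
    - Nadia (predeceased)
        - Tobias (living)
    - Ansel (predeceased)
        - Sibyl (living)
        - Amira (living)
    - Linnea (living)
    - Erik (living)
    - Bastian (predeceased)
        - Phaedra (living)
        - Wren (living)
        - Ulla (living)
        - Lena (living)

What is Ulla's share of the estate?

The entire £4,116,000 passes to the descendants.
That amount (£4,116,000) is divided at the children's generation into 6 shares of £686,000. Orsolya, Linnea, and Erik each take £686,000. The 3 shares of the deceased (Nadia, Ansel, and Bastian) are combined into a pool of £2,058,000.
That pool (£2,058,000) is divided at the grandchildren's generation equally among Tobias, Sibyl, Amira, Phaedra, Wren, Ulla, and Lena: £294,000 each.

Ulla receives £294,000.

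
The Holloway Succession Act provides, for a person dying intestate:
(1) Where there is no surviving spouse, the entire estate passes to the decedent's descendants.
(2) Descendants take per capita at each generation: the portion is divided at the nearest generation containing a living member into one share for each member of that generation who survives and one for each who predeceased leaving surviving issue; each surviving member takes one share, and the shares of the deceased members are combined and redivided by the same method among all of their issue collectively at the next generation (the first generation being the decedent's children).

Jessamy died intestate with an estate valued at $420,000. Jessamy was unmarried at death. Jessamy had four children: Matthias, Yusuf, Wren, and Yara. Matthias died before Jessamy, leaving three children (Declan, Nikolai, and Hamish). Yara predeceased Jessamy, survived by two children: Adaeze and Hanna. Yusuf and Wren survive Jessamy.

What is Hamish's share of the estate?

Hamish receives $42,000.

The entire $420,000 passes to the descendants.
That amount ($420,000) is divided at the children's generation into 4 shares of $105,000. Yusuf and Wren each take $105,000. The 2 shares of the deceased (Matthias and Yara) are combined into a pool of $210,000.
That pool ($210,000) is divided at the grandchildren's generation equally among Declan, Nikolai, Hamish, Adaeze, and Hanna: $42,000 each.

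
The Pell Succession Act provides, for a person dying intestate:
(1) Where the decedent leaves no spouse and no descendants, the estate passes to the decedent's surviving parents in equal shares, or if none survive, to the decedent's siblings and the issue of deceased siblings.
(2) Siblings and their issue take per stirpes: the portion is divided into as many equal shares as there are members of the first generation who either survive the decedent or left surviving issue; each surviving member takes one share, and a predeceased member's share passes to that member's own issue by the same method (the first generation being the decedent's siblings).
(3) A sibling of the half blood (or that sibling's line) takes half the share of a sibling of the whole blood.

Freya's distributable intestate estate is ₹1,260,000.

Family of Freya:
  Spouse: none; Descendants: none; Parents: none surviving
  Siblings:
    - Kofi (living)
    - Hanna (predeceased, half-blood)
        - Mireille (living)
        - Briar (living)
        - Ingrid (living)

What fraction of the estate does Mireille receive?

The entire ₹1,260,000 passes to the siblings and their issue.
Counting each half-blood sibling's line as half a unit, there are 3/2 units in ₹1,260,000, so one unit is ₹840,000. Whole-blood lines (Kofi) take ₹840,000 each; half-blood lines (Hanna) take ₹420,000 each.
Hanna's share (₹420,000) is divided into 3 shares of ₹140,000: Mireille, Briar, and Ingrid each take ₹140,000.

Mireille receives 1/9 of the estate.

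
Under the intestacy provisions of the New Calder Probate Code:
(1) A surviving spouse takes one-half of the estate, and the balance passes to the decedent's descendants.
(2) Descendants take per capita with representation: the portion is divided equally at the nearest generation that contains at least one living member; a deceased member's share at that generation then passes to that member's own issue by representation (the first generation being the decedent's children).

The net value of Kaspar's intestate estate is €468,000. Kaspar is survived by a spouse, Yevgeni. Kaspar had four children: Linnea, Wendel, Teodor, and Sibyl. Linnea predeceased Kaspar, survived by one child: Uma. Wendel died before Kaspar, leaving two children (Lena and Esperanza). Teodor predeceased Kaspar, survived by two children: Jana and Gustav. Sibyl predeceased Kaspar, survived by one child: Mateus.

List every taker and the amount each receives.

Yevgeni takes one-half of €468,000 = €234,000. The remaining €234,000 passes to the descendants.
No child survives, so the initial division is made at the grandchildren's generation.
The descendants' portion (€234,000) is divided into 6 shares of €39,000: Uma, Lena, Esperanza, Jana, Gustav, and Mateus each take €39,000.

Yevgeni: €234,000; Uma: €39,000; Lena: €39,000; Esperanza: €39,000; Jana: €39,000; Gustav: €39,000; Mateus: €39,000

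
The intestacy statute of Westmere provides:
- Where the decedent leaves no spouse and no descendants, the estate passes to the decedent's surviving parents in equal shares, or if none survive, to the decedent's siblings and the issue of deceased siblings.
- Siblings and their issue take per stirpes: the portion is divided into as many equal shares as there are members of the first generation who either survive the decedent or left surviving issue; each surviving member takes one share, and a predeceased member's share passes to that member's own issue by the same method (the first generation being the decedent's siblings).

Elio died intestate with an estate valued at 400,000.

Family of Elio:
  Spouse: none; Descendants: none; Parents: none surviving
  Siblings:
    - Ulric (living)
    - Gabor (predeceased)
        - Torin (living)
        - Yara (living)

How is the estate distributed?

The entire 400,000 passes to the siblings and their issue.
That amount (400,000) is divided into 2 shares of 200,000: Ulric takes 200,000; Gabor's 200,000 share passes to Gabor's issue.
Gabor's share (200,000) is divided into 2 shares of 100,000: Torin and Yara each take 100,000.

Ulric: 200,000; Torin: 100,000; Yara: 100,000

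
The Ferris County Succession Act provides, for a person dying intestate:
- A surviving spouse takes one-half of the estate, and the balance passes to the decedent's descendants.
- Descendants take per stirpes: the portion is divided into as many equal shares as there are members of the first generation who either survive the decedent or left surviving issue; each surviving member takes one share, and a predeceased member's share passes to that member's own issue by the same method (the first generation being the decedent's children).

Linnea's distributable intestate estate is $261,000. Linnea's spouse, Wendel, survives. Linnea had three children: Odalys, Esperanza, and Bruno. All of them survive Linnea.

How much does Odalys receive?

Wendel takes one-half of $261,000 = $130,500. The remaining $130,500 passes to the descendants.
The descendants' portion ($130,500) is divided into 3 shares of $43,500: Odalys, Esperanza, and Bruno each take $43,500.

Odalys receives $43,500.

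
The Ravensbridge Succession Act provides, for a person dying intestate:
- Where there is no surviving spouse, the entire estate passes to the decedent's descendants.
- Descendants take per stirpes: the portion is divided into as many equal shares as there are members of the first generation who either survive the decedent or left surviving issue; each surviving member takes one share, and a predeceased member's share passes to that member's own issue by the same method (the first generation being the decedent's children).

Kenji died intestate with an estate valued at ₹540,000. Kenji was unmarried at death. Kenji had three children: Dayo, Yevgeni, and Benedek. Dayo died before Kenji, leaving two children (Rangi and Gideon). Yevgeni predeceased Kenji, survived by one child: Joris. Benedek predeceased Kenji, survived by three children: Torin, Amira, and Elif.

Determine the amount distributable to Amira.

The entire ₹540,000 passes to the descendants.
That amount (₹540,000) is divided into 3 shares of ₹180,000: Dayo's ₹180,000 share passes to Dayo's issue; Yevgeni's ₹180,000 share passes to Yevgeni's issue; Benedek's ₹180,000 share passes to Benedek's issue.
Dayo's share (₹180,000) is divided into 2 shares of ₹90,000: Rangi and Gideon each take ₹90,000.
Yevgeni's share (₹180,000) passes entirely to Joris.
Benedek's share (₹180,000) is divided into 3 shares of ₹60,000: Torin, Amira, and Elif each take ₹60,000.

Amira receives ₹60,000.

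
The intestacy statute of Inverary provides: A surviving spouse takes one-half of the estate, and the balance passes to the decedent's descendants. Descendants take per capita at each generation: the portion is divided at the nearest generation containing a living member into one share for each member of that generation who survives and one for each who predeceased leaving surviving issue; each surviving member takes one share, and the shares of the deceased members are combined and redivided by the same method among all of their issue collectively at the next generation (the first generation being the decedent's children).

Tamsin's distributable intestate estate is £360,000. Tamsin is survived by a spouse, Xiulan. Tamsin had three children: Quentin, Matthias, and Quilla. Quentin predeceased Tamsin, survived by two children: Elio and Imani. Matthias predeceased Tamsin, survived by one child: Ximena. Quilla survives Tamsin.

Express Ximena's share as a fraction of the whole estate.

Xiulan takes one-half of £360,000 = £180,000. The remaining £180,000 passes to the descendants.
The descendants' portion (£180,000) is divided at the children's generation into 3 shares of £60,000. Quilla takes £60,000. The 2 shares of the deceased (Quentin and Matthias) are combined into a pool of £120,000.
That pool (£120,000) is divided at the grandchildren's generation equally among Elio, Imani, and Ximena: £40,000 each.

Ximena receives 1/9 of the estate.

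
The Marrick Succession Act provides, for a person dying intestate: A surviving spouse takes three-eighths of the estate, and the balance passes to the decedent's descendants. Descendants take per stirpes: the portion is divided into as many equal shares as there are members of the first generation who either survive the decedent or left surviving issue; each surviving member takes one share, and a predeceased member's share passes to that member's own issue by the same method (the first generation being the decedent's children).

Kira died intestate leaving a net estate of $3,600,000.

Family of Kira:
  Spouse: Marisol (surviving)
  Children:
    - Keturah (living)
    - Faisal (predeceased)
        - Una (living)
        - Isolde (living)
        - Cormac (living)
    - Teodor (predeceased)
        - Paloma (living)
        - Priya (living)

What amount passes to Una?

Marisol takes three-eighths of $3,600,000 = $1,350,000. The remaining $2,250,000 passes to the descendants.
The descendants' portion ($2,250,000) is divided into 3 shares of $750,000: Keturah takes $750,000; Faisal's $750,000 share passes to Faisal's issue; Teodor's $750,000 share passes to Teodor's issue.
Faisal's share ($750,000) is divided into 3 shares of $250,000: Una, Isolde, and Cormac each take $250,000.
Teodor's share ($750,000) is divided into 2 shares of $375,000: Paloma and Priya each take $375,000.

Una receives $250,000.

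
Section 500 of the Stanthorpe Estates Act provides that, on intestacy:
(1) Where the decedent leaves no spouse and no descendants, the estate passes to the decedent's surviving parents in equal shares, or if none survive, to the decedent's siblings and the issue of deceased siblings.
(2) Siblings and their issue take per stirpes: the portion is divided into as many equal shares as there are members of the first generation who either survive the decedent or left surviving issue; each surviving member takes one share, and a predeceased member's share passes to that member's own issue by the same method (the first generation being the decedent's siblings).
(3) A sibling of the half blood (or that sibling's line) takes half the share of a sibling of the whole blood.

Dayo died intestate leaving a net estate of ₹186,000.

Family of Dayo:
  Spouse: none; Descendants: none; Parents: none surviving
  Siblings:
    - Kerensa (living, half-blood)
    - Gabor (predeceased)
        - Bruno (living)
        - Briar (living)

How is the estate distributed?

The entire ₹186,000 passes to the siblings and their issue.
Counting each half-blood sibling's line as half a unit, there are 3/2 units in ₹186,000, so one unit is ₹124,000. Whole-blood lines (Gabor) take ₹124,000 each; half-blood lines (Kerensa) take ₹62,000 each.
Gabor's share (₹124,000) is divided into 2 shares of ₹62,000: Bruno and Briar each take ₹62,000.

Kerensa: ₹62,000; Bruno: ₹62,000; Briar: ₹62,000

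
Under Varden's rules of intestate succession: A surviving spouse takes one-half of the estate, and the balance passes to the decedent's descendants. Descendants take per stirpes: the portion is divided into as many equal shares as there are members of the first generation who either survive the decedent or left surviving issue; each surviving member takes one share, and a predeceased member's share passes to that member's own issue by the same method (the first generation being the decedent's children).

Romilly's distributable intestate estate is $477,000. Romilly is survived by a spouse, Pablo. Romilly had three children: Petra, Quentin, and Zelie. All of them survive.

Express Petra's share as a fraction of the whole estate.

Petra receives 1/6 of the estate.

Pablo takes one-half of $477,000 = $238,500. The remaining $238,500 passes to the descendants.
The descendants' portion ($238,500) is divided into 3 shares of $79,500: Petra, Quentin, and Zelie each take $79,500.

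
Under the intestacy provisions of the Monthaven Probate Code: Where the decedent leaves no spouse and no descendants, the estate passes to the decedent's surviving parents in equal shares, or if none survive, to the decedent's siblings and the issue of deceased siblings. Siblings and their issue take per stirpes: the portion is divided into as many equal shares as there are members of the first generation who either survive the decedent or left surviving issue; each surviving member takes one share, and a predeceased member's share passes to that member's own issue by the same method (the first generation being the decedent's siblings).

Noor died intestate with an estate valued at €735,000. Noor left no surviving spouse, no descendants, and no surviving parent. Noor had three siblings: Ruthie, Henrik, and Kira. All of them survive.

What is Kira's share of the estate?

The entire €735,000 passes to the siblings and their issue.
That amount (€735,000) is divided into 3 shares of €245,000: Ruthie, Henrik, and Kira each take €245,000.

Kira receives €245,000.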